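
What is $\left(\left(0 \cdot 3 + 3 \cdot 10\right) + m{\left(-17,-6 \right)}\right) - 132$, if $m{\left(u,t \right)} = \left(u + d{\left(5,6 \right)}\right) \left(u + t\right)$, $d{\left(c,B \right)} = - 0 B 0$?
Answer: $289$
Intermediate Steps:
$d{\left(c,B \right)} = 0$ ($d{\left(c,B \right)} = - 0 \cdot 0 = \left(-1\right) 0 = 0$)
$m{\left(u,t \right)} = u \left(t + u\right)$ ($m{\left(u,t \right)} = \left(u + 0\right) \left(u + t\right) = u \left(t + u\right)$)
$\left(\left(0 \cdot 3 + 3 \cdot 10\right) + m{\left(-17,-6 \right)}\right) - 132 = \left(\left(0 \cdot 3 + 3 \cdot 10\right) - 17 \left(-6 - 17\right)\right) - 132 = \left(\left(0 + 30\right) - -391\right) - 132 = \left(30 + 391\right) - 132 = 421 - 132 = 289$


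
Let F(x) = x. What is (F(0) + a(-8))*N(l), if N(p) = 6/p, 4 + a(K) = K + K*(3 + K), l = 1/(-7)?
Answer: -1176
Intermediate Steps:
l = -⅐ ≈ -0.14286
a(K) = -4 + K + K*(3 + K) (a(K) = -4 + (K + K*(3 + K)) = -4 + K + K*(3 + K))
(F(0) + a(-8))*N(l) = (0 + (-4 + (-8)² + 4*(-8)))*(6/(-⅐)) = (0 + (-4 + 64 - 32))*(6*(-7)) = (0 + 28)*(-42) = 28*(-42) = -1176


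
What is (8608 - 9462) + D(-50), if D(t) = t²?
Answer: 1646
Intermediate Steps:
(8608 - 9462) + D(-50) = (8608 - 9462) + (-50)² = -854 + 2500 = 1646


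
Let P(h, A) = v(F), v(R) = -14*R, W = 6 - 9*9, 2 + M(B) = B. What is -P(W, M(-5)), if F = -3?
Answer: -42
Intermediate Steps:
M(B) = -2 + B
W = -75 (W = 6 - 81 = -75)
P(h, A) = 42 (P(h, A) = -14*(-3) = 42)
-P(W, M(-5)) = -1*42 = -42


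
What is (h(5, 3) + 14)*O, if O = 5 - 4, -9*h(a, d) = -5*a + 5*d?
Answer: 136/9 ≈ 15.111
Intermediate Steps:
h(a, d) = -5*d/9 + 5*a/9 (h(a, d) = -(-5*a + 5*d)/9 = -5*d/9 + 5*a/9)
O = 1
(h(5, 3) + 14)*O = ((-5/9*3 + (5/9)*5) + 14)*1 = ((-5/3 + 25/9) + 14)*1 = (10/9 + 14)*1 = (136/9)*1 = 136/9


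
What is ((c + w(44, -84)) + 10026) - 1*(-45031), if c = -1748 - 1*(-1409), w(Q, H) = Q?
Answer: 54762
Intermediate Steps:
c = -339 (c = -1748 + 1409 = -339)
((c + w(44, -84)) + 10026) - 1*(-45031) = ((-339 + 44) + 10026) - 1*(-45031) = (-295 + 10026) + 45031 = 9731 + 45031 = 54762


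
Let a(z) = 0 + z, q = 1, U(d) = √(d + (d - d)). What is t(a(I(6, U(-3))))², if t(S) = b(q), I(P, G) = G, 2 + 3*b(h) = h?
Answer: ⅑ ≈ 0.11111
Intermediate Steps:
U(d) = √d (U(d) = √(d + 0) = √d)
b(h) = -⅔ + h/3
a(z) = z
t(S) = -⅓ (t(S) = -⅔ + (⅓)*1 = -⅔ + ⅓ = -⅓)
t(a(I(6, U(-3))))² = (-⅓)² = ⅑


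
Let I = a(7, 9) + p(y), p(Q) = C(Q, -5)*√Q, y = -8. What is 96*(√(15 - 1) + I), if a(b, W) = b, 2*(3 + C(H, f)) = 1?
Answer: 672 + 96*√14 - 480*I*√2 ≈ 1031.2 - 678.82*I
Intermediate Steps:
C(H, f) = -5/2 (C(H, f) = -3 + (½)*1 = -3 + ½ = -5/2)
p(Q) = -5*√Q/2
I = 7 - 5*I*√2 ≈ 7.0 - 7.0711*I
96*(√(15 - 1) + I) = 96*(√(15 - 1) + (7 - 5*I*√2)) = 96*(√14 + (7 - 5*I*√2)) = 96*(7 + √14 - 5*I*√2) = 672 + 96*√14 - 480*I*√2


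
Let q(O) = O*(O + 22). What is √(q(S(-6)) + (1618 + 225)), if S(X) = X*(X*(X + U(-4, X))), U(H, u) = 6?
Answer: √1843 ≈ 42.930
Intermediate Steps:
S(X) = X²*(6 + X) (S(X) = X*(X*(X + 6)) = X*(X*(6 + X)) = X²*(6 + X))
q(O) = O*(22 + O)
√(q(S(-6)) + (1618 + 225)) = √(((-6)²*(6 - 6))*(22 + (-6)²*(6 - 6)) + (1618 + 225)) = √((36*0)*(22 + 36*0) + 1843) = √(0*(22 + 0) + 1843) = √(0*22 + 1843) = √(0 + 1843) = √1843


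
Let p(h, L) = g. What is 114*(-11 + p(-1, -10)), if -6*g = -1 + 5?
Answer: -1330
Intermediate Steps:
g = -⅔ (g = -(-1 + 5)/6 = -⅙*4 = -⅔ ≈ -0.66667)
p(h, L) = -⅔
114*(-11 + p(-1, -10)) = 114*(-11 - ⅔) = 114*(-35/3) = -1330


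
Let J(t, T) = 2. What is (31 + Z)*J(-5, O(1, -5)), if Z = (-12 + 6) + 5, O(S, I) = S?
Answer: 60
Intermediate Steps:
Z = -1 (Z = -6 + 5 = -1)
(31 + Z)*J(-5, O(1, -5)) = (31 - 1)*2 = 30*2 = 60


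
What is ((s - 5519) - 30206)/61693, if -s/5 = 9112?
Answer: -81285/61693 ≈ -1.3176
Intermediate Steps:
s = -45560 (s = -5*9112 = -45560)
((s - 5519) - 30206)/61693 = ((-45560 - 5519) - 30206)/61693 = (-51079 - 30206)*(1/61693) = -81285*1/61693 = -81285/61693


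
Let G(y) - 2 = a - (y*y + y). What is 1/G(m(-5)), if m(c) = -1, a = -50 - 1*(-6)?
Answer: -1/42 ≈ -0.023810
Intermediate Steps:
a = -44 (a = -50 + 6 = -44)
G(y) = -42 - y - y² (G(y) = 2 + (-44 - (y*y + y)) = 2 + (-44 - (y² + y)) = 2 + (-44 - (y + y²)) = 2 + (-44 + (-y - y²)) = 2 + (-44 - y - y²) = -42 - y - y²)
1/G(m(-5)) = 1/(-42 - 1*(-1) - 1*(-1)²) = 1/(-42 + 1 - 1*1) = 1/(-42 + 1 - 1) = 1/(-42) = -1/42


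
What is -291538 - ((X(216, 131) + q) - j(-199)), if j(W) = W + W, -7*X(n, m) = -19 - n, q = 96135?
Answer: -2716732/7 ≈ -3.8810e+5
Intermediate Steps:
X(n, m) = 19/7 + n/7 (X(n, m) = -(-19 - n)/7 = 19/7 + n/7)
j(W) = 2*W
-291538 - ((X(216, 131) + q) - j(-199)) = -291538 - (((19/7 + (⅐)*216) + 96135) - 2*(-199)) = -291538 - (((19/7 + 216/7) + 96135) - 1*(-398)) = -291538 - ((235/7 + 96135) + 398) = -291538 - (673180/7 + 398) = -291538 - 1*675966/7 = -291538 - 675966/7 = -2716732/7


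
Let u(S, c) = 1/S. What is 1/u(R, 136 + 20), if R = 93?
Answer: 93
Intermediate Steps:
1/u(R, 136 + 20) = 1/(1/93) = 93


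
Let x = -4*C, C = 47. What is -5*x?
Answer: 940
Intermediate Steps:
x = -188 (x = -4*47 = -188)
-5*x = -5*(-188) = 940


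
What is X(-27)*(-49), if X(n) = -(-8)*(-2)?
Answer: 784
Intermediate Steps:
X(n) = -16 (X(n) = -2*(-4)*(-2) = 8*(-2) = -16)
X(-27)*(-49) = -16*(-49) = 784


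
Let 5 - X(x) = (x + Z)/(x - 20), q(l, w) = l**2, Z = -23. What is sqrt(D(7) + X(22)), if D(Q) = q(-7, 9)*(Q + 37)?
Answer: sqrt(8646)/2 ≈ 46.492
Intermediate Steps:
D(Q) = 1813 + 49*Q (D(Q) = (-7)**2*(Q + 37) = 49*(37 + Q) = 1813 + 49*Q)
X(x) = 5 - (-23 + x)/(-20 + x) (X(x) = 5 - (x - 23)/(x - 20) = 5 - (-23 + x)/(-20 + x))
sqrt(D(7) + X(22)) = sqrt((1813 + 49*7) + (-77 + 4*22)/(-20 + 22)) = sqrt((1813 + 343) + (-77 + 88)/2) = sqrt(2156 + (1/2)*11) = sqrt(2156 + 11/2) = sqrt(4323/2) = sqrt(8646)/2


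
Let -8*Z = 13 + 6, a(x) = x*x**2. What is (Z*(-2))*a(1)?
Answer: 19/4 ≈ 4.7500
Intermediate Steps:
a(x) = x**3
Z = -19/8 (Z = -(13 + 6)/8 = -1/8*19 = -19/8 ≈ -2.3750)
(Z*(-2))*a(1) = -19/8*(-2)*1**3 = (19/4)*1 = 19/4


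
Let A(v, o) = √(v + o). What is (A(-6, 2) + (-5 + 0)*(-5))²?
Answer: 621 + 100*I ≈ 621.0 + 100.0*I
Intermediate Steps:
A(v, o) = √(o + v)
(A(-6, 2) + (-5 + 0)*(-5))² = (√(2 - 6) + (-5 + 0)*(-5))² = (√(-4) - 5*(-5))² = (2*I + 25)² = (25 + 2*I)²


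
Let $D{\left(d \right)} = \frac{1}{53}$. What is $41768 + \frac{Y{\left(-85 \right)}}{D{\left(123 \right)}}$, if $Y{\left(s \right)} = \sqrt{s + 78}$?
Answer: $41768 + 53 i \sqrt{7} \approx 41768.0 + 140.22 i$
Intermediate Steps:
$D{\left(d \right)} = \frac{1}{53}$
$Y{\left(s \right)} = \sqrt{78 + s}$
$41768 + \frac{Y{\left(-85 \right)}}{D{\left(123 \right)}} = 41768 + \sqrt{78 - 85} \frac{1}{\frac{1}{53}} = 41768 + \sqrt{-7} \cdot 53 = 41768 + i \sqrt{7} \cdot 53 = 41768 + 53 i \sqrt{7}$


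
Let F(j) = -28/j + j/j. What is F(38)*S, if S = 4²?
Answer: 80/19 ≈ 4.2105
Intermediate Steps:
F(j) = 1 - 28/j (F(j) = -28/j + 1 = 1 - 28/j)
S = 16
F(38)*S = ((-28 + 38)/38)*16 = ((1/38)*10)*16 = (5/19)*16 = 80/19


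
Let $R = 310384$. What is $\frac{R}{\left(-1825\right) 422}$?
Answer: $- \frac{155192}{385075} \approx -0.40302$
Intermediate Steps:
$\frac{R}{\left(-1825\right) 422} = \frac{310384}{\left(-1825\right) 422} = \frac{310384}{-770150} = 310384 \left(- \frac{1}{770150}\right) = - \frac{155192}{385075}$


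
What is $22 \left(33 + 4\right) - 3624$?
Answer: $-2810$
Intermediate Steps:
$22 \left(33 + 4\right) - 3624 = 22 \cdot 37 - 3624 = 814 - 3624 = -2810$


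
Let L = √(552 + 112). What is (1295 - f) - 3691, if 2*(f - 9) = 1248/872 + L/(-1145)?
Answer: -262223/109 + √166/1145 ≈ -2405.7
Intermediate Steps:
L = 2*√166 (L = √664 = 2*√166 ≈ 25.768)
f = 1059/109 - √166/1145 (f = 9 + (1248/872 + (2*√166)/(-1145))/2 = 9 + (1248*(1/872) + (2*√166)*(-1/1145))/2 = 9 + (156/109 - 2*√166/1145)/2 = 9 + (78/109 - √166/1145) = 1059/109 - √166/1145 ≈ 9.7043)
(1295 - f) - 3691 = (1295 - (1059/109 - √166/1145)) - 3691 = (1295 + (-1059/109 + √166/1145)) - 3691 = (140096/109 + √166/1145) - 3691 = -262223/109 + √166/1145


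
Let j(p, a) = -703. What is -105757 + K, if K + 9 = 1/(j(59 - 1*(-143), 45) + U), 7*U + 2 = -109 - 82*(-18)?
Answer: -53729129/508 ≈ -1.0577e+5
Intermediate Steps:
U = 195 (U = -2/7 + (-109 - 82*(-18))/7 = -2/7 + (-109 + 1476)/7 = -2/7 + (⅐)*1367 = -2/7 + 1367/7 = 195)
K = -4573/508 (K = -9 + 1/(-703 + 195) = -9 + 1/(-508) = -9 - 1/508 = -4573/508 ≈ -9.0020)
-105757 + K = -105757 - 4573/508 = -53729129/508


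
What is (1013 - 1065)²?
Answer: 2704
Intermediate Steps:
(1013 - 1065)² = (-52)² = 2704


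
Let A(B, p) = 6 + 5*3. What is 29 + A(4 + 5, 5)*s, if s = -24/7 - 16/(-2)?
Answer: 125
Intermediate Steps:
A(B, p) = 21 (A(B, p) = 6 + 15 = 21)
s = 32/7 (s = -24*1/7 - 16*(-1/2) = -24/7 + 8 = 32/7 ≈ 4.5714)
29 + A(4 + 5, 5)*s = 29 + 21*(32/7) = 29 + 96 = 125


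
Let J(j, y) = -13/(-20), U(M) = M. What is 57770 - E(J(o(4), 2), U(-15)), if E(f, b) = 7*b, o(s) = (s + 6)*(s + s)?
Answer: 57875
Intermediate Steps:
o(s) = 2*s*(6 + s) (o(s) = (6 + s)*(2*s) = 2*s*(6 + s))
J(j, y) = 13/20 (J(j, y) = -13*(-1/20) = 13/20)
57770 - E(J(o(4), 2), U(-15)) = 57770 - 7*(-15) = 57770 - 1*(-105) = 57770 + 105 = 57875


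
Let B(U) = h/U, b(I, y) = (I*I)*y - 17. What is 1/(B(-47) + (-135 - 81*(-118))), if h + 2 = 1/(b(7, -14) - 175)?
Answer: 41266/388851275 ≈ 0.00010612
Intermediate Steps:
b(I, y) = -17 + y*I² (b(I, y) = I²*y - 17 = y*I² - 17 = -17 + y*I²)
h = -1757/878 (h = -2 + 1/((-17 - 14*7²) - 175) = -2 + 1/((-17 - 14*49) - 175) = -2 + 1/((-17 - 686) - 175) = -2 + 1/(-703 - 175) = -2 + 1/(-878) = -2 - 1/878 = -1757/878 ≈ -2.0011)
B(U) = -1757/(878*U)
1/(B(-47) + (-135 - 81*(-118))) = 1/(-1757/878/(-47) + (-135 - 81*(-118))) = 1/(-1757/878*(-1/47) + (-135 + 9558)) = 1/(1757/41266 + 9423) = 1/(388851275/41266) = 41266/388851275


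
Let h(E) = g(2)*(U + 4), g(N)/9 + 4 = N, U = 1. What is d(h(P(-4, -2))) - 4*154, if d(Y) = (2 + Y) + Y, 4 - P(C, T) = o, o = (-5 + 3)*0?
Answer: -794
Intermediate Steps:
g(N) = -36 + 9*N
o = 0 (o = -2*0 = 0)
P(C, T) = 4 (P(C, T) = 4 - 1*0 = 4 + 0 = 4)
h(E) = -90 (h(E) = (-36 + 9*2)*(1 + 4) = (-36 + 18)*5 = -18*5 = -90)
d(Y) = 2 + 2*Y
d(h(P(-4, -2))) - 4*154 = (2 + 2*(-90)) - 4*154 = (2 - 180) - 616 = -178 - 616 = -794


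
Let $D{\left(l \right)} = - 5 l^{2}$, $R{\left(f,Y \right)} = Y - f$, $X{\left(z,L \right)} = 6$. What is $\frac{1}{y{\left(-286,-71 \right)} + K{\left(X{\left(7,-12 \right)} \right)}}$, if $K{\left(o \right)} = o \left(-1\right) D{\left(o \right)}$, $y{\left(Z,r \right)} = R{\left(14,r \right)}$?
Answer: $\frac{1}{995} \approx 0.001005$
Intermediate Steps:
$y{\left(Z,r \right)} = -14 + r$ ($y{\left(Z,r \right)} = r - 14 = -14 + r$)
$K{\left(o \right)} = 5 o^{3}$ ($K{\left(o \right)} = o \left(-1\right) \left(- 5 o^{2}\right) = - o \left(- 5 o^{2}\right) = 5 o^{3}$)
$\frac{1}{y{\left(-286,-71 \right)} + K{\left(X{\left(7,-12 \right)} \right)}} = \frac{1}{\left(-14 - 71\right) + 5 \cdot 6^{3}} = \frac{1}{-85 + 5 \cdot 216} = \frac{1}{-85 + 1080} = \frac{1}{995}$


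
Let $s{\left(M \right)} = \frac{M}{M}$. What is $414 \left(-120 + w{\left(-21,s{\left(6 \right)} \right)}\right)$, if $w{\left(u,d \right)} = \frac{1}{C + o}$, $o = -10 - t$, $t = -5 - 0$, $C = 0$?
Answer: $- \frac{248814}{5} \approx -49763.0$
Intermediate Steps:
$t = -5$ ($t = -5 + 0 = -5$)
$o = -5$ ($o = -10 - -5 = -10 + 5 = -5$)
$s{\left(M \right)} = 1$
$w{\left(u,d \right)} = - \frac{1}{5}$ ($w{\left(u,d \right)} = \frac{1}{0 - 5} = \frac{1}{-5} = - \frac{1}{5}$)
$414 \left(-120 + w{\left(-21,s{\left(6 \right)} \right)}\right) = 414 \left(-120 - \frac{1}{5}\right) = 414 \left(- \frac{601}{5}\right) = - \frac{248814}{5}$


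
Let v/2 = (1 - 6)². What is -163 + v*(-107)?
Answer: -5513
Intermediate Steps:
v = 50 (v = 2*(1 - 6)² = 2*(-5)² = 2*25 = 50)
-163 + v*(-107) = -163 + 50*(-107) = -163 - 5350 = -5513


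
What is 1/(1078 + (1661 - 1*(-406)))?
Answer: 1/3145 ≈ 0.00031797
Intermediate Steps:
1/(1078 + (1661 - 1*(-406))) = 1/(1078 + (1661 + 406)) = 1/(1078 + 2067) = 1/3145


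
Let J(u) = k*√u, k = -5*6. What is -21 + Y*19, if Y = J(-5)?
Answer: -21 - 570*I*√5 ≈ -21.0 - 1274.6*I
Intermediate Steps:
k = -30
J(u) = -30*√u
Y = -30*I*√5 ≈ -67.082*I
-21 + Y*19 = -21 - 30*I*√5*19 = -21 - 570*I*√5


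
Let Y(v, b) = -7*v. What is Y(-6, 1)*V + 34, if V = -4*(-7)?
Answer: 1210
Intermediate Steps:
V = 28
Y(-6, 1)*V + 34 = -7*(-6)*28 + 34 = 42*28 + 34 = 1176 + 34 = 1210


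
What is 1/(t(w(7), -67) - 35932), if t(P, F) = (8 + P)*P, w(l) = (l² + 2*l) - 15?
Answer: -1/33244 ≈ -3.0081e-5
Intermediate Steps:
w(l) = -15 + l² + 2*l
t(P, F) = P*(8 + P)
1/(t(w(7), -67) - 35932) = 1/((-15 + 7² + 2*7)*(8 + (-15 + 7² + 2*7)) - 35932) = 1/((-15 + 49 + 14)*(8 + (-15 + 49 + 14)) - 35932) = 1/(48*(8 + 48) - 35932) = 1/(48*56 - 35932) = 1/(2688 - 35932) = 1/(-33244) = -1/33244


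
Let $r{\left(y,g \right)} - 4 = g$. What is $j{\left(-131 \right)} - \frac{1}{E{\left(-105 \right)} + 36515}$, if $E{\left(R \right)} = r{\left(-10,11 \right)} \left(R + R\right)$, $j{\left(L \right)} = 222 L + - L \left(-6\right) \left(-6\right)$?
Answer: $- \frac{812971591}{33365} \approx -24366.0$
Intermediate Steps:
$r{\left(y,g \right)} = 4 + g$
$j{\left(L \right)} = 186 L$ ($j{\left(L \right)} = 222 L + 6 L \left(-6\right) = 222 L - 36 L = 186 L$)
$E{\left(R \right)} = 30 R$ ($E{\left(R \right)} = \left(4 + 11\right) \left(R + R\right) = 15 \cdot 2 R = 30 R$)
$j{\left(-131 \right)} - \frac{1}{E{\left(-105 \right)} + 36515} = 186 \left(-131\right) - \frac{1}{30 \left(-105\right) + 36515} = -24366 - \frac{1}{-3150 + 36515} = -24366 - \frac{1}{33365} = - \frac{812971591}{33365}$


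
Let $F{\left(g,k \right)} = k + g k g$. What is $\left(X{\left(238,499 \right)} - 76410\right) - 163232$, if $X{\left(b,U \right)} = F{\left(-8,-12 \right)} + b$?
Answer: $-240184$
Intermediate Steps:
$F{\left(g,k \right)} = k + k g^{2}$
$X{\left(b,U \right)} = -780 + b$ ($X{\left(b,U \right)} = - 12 \left(1 + \left(-8\right)^{2}\right) + b = - 12 \left(1 + 64\right) + b = \left(-12\right) 65 + b = -780 + b$)
$\left(X{\left(238,499 \right)} - 76410\right) - 163232 = \left(\left(-780 + 238\right) - 76410\right) - 163232 = \left(-542 - 76410\right) - 163232 = -76952 - 163232 = -240184$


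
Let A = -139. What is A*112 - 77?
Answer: -15645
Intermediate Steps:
A*112 - 77 = -139*112 - 77 = -15568 - 77 = -15645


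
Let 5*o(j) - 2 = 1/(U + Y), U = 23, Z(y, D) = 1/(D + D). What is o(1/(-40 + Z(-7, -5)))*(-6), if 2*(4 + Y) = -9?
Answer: -72/29 ≈ -2.4828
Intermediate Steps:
Y = -17/2 (Y = -4 + (½)*(-9) = -4 - 9/2 = -17/2 ≈ -8.5000)
Z(y, D) = 1/(2*D)
o(j) = 12/29 (o(j) = ⅖ + 1/(5*(23 - 17/2)) = ⅖ + 1/(5*(29/2)) = ⅖ + (⅕)*(2/29) = ⅖ + 2/145 = 12/29)
o(1/(-40 + Z(-7, -5)))*(-6) = (12/29)*(-6) = -72/29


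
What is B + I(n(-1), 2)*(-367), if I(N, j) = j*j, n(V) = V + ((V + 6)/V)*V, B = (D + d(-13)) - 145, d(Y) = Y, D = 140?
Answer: -1486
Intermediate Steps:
B = -18 (B = (140 - 13) - 145 = 127 - 145 = -18)
n(V) = 6 + 2*V (n(V) = V + ((6 + V)/V)*V = V + (6 + V) = 6 + 2*V)
I(N, j) = j²
B + I(n(-1), 2)*(-367) = -18 + 2²*(-367) = -18 + 4*(-367) = -18 - 1468 = -1486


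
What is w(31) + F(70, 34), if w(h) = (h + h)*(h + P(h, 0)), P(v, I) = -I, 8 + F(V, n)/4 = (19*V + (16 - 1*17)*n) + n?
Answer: 7210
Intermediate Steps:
F(V, n) = -32 + 76*V (F(V, n) = -32 + 4*((19*V + (16 - 1*17)*n) + n) = -32 + 4*((19*V + (16 - 17)*n) + n) = -32 + 4*((19*V - n) + n) = -32 + 4*((-n + 19*V) + n) = -32 + 4*(19*V) = -32 + 76*V)
w(h) = 2*h**2 (w(h) = (h + h)*(h - 1*0) = (2*h)*(h + 0) = (2*h)*h = 2*h**2)
w(31) + F(70, 34) = 2*31**2 + (-32 + 76*70) = 2*961 + (-32 + 5320) = 1922 + 5288 = 7210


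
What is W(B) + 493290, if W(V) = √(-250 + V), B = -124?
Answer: 493290 + I*√374 ≈ 4.9329e+5 + 19.339*I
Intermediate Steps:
W(B) + 493290 = √(-250 - 124) + 493290 = √(-374) + 493290 = I*√374 + 493290 = 493290 + I*√374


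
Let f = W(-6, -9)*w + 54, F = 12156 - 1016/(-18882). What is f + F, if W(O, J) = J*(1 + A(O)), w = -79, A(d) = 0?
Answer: 121987669/9441 ≈ 12921.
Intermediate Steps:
W(O, J) = J (W(O, J) = J*(1 + 0) = J*1 = J)
F = 114765304/9441 (F = 12156 - 1016*(-1/18882) = 12156 + 508/9441 = 114765304/9441 ≈ 12156.)
f = 765 (f = -9*(-79) + 54 = 711 + 54 = 765)
f + F = 765 + 114765304/9441 = 121987669/9441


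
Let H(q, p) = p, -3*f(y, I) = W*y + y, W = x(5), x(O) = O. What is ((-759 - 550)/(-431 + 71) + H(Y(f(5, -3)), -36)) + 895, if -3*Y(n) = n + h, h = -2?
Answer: 310549/360 ≈ 862.64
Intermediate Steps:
W = 5
f(y, I) = -2*y (f(y, I) = -(5*y + y)/3 = -2*y)
Y(n) = ⅔ - n/3 (Y(n) = -(n - 2)/3 = -(-2 + n)/3 = ⅔ - n/3)
((-759 - 550)/(-431 + 71) + H(Y(f(5, -3)), -36)) + 895 = ((-759 - 550)/(-431 + 71) - 36) + 895 = (-1309/(-360) - 36) + 895 = (-1309*(-1/360) - 36) + 895 = (1309/360 - 36) + 895 = -11651/360 + 895 = 310549/360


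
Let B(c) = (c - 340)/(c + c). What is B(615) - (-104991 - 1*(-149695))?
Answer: -10997129/246 ≈ -44704.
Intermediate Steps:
B(c) = (-340 + c)/(2*c) (B(c) = (-340 + c)/((2*c)) = (-340 + c)*(1/(2*c)) = (-340 + c)/(2*c))
B(615) - (-104991 - 1*(-149695)) = (½)*(-340 + 615)/615 - (-104991 - 1*(-149695)) = (½)*(1/615)*275 - (-104991 + 149695) = 55/246 - 1*44704 = 55/246 - 44704 = -10997129/246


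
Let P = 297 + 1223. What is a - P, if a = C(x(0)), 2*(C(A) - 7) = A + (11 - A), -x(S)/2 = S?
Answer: -3015/2 ≈ -1507.5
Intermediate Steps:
x(S) = -2*S
C(A) = 25/2 (C(A) = 7 + (A + (11 - A))/2 = 7 + (½)*11 = 7 + 11/2 = 25/2)
a = 25/2 ≈ 12.500
P = 1520
a - P = 25/2 - 1*1520 = 25/2 - 1520 = -3015/2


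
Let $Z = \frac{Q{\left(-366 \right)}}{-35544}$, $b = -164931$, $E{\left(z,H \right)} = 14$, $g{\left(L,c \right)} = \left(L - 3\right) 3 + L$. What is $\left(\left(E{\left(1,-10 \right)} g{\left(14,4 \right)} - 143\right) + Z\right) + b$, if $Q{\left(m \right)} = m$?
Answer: $- \frac{974000323}{5924} \approx -1.6442 \cdot 10^{5}$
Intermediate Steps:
$g{\left(L,c \right)} = -9 + 4 L$ ($g{\left(L,c \right)} = \left(-3 + L\right) 3 + L = \left(-9 + 3 L\right) + L = -9 + 4 L$)
$Z = \frac{61}{5924}$ ($Z = - \frac{366}{-35544} = \left(-366\right) \left(- \frac{1}{35544}\right) = \frac{61}{5924} \approx 0.010297$)
$\left(\left(E{\left(1,-10 \right)} g{\left(14,4 \right)} - 143\right) + Z\right) + b = \left(\left(14 \left(-9 + 4 \cdot 14\right) - 143\right) + \frac{61}{5924}\right) - 164931 = \left(\left(14 \left(-9 + 56\right) - 143\right) + \frac{61}{5924}\right) - 164931 = \left(\left(14 \cdot 47 - 143\right) + \frac{61}{5924}\right) - 164931 = \left(\left(658 - 143\right) + \frac{61}{5924}\right) - 164931 = \left(515 + \frac{61}{5924}\right) - 164931 = \frac{3050921}{5924} - 164931 = - \frac{974000323}{5924}$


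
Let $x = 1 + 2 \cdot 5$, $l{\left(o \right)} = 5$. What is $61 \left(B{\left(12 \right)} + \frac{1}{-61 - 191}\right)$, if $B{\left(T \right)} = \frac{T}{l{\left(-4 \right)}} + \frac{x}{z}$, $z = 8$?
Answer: $\frac{579683}{2520} \approx 230.03$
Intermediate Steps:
$x = 11$ ($x = 1 + 10 = 11$)
$B{\left(T \right)} = \frac{11}{8} + \frac{T}{5}$ ($B{\left(T \right)} = \frac{T}{5} + \frac{11}{8} = \frac{11}{8} + \frac{T}{5}$)
$61 \left(B{\left(12 \right)} + \frac{1}{-61 - 191}\right) = 61 \left(\left(\frac{11}{8} + \frac{1}{5} \cdot 12\right) + \frac{1}{-61 - 191}\right) = 61 \left(\left(\frac{11}{8} + \frac{12}{5}\right) + \frac{1}{-252}\right) = 61 \left(\frac{151}{40} - \frac{1}{252}\right) = 61 \cdot \frac{9503}{2520} = \frac{579683}{2520}$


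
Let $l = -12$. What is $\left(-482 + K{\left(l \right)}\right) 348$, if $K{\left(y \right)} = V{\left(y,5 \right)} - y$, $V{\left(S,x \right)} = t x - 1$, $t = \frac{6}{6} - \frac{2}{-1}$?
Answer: $-158688$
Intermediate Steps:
$t = 3$ ($t = 6 \cdot \frac{1}{6} - -2 = 1 + 2 = 3$)
$V{\left(S,x \right)} = -1 + 3 x$ ($V{\left(S,x \right)} = 3 x - 1 = -1 + 3 x$)
$K{\left(y \right)} = 14 - y$ ($K{\left(y \right)} = \left(-1 + 3 \cdot 5\right) - y = \left(-1 + 15\right) - y = 14 - y$)
$\left(-482 + K{\left(l \right)}\right) 348 = \left(-482 + \left(14 - -12\right)\right) 348 = \left(-482 + \left(14 + 12\right)\right) 348 = \left(-482 + 26\right) 348 = \left(-456\right) 348 = -158688$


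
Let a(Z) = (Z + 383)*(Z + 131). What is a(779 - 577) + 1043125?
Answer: 1237930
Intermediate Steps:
a(Z) = (131 + Z)*(383 + Z) (a(Z) = (383 + Z)*(131 + Z) = (131 + Z)*(383 + Z))
a(779 - 577) + 1043125 = (50173 + (779 - 577)**2 + 514*(779 - 577)) + 1043125 = (50173 + 202**2 + 514*202) + 1043125 = (50173 + 40804 + 103828) + 1043125 = 194805 + 1043125 = 1237930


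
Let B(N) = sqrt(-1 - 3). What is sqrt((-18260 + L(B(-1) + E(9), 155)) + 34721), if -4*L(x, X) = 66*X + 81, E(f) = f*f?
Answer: sqrt(55533)/2 ≈ 117.83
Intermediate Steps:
B(N) = 2*I (B(N) = sqrt(-4) = 2*I)
E(f) = f**2
L(x, X) = -81/4 - 33*X/2 (L(x, X) = -(66*X + 81)/4 = -(81 + 66*X)/4 = -81/4 - 33*X/2)
sqrt((-18260 + L(B(-1) + E(9), 155)) + 34721) = sqrt((-18260 + (-81/4 - 33/2*155)) + 34721) = sqrt((-18260 + (-81/4 - 5115/2)) + 34721) = sqrt((-18260 - 10311/4) + 34721) = sqrt(-83351/4 + 34721) = sqrt(55533/4) = sqrt(55533)/2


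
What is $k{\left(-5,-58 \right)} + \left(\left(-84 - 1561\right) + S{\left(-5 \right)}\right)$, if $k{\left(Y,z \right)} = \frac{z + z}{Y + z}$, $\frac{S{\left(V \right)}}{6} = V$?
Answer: $- \frac{105409}{63} \approx -1673.2$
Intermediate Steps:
$S{\left(V \right)} = 6 V$
$k{\left(Y,z \right)} = \frac{2 z}{Y + z}$
$k{\left(-5,-58 \right)} + \left(\left(-84 - 1561\right) + S{\left(-5 \right)}\right) = 2 \left(-58\right) \frac{1}{-5 - 58} + \left(\left(-84 - 1561\right) + 6 \left(-5\right)\right) = 2 \left(-58\right) \frac{1}{-63} - 1675 = 2 \left(-58\right) \left(- \frac{1}{63}\right) - 1675 = \frac{116}{63} - 1675 = - \frac{105409}{63}$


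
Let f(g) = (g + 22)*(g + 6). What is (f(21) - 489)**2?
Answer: 451584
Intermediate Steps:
f(g) = (6 + g)*(22 + g) (f(g) = (22 + g)*(6 + g) = (6 + g)*(22 + g))
(f(21) - 489)**2 = ((132 + 21**2 + 28*21) - 489)**2 = ((132 + 441 + 588) - 489)**2 = (1161 - 489)**2 = 672**2 = 451584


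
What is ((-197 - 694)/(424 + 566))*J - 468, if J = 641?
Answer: -10449/10 ≈ -1044.9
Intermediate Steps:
((-197 - 694)/(424 + 566))*J - 468 = ((-197 - 694)/(424 + 566))*641 - 468 = -891/990*641 - 468 = -891*1/990*641 - 468 = -9/10*641 - 468 = -5769/10 - 468 = -10449/10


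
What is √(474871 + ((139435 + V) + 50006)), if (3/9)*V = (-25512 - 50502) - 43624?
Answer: √305398 ≈ 552.63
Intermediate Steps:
V = -358914 (V = 3*((-25512 - 50502) - 43624) = 3*(-76014 - 43624) = 3*(-119638) = -358914)
√(474871 + ((139435 + V) + 50006)) = √(474871 + ((139435 - 358914) + 50006)) = √(474871 + (-219479 + 50006)) = √(474871 - 169473) = √305398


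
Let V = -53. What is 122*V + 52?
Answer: -6414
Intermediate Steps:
122*V + 52 = 122*(-53) + 52 = -6466 + 52 = -6414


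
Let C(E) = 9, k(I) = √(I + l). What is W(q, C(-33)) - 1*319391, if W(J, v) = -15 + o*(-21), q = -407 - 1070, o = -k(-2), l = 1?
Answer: -319406 + 21*I ≈ -3.1941e+5 + 21.0*I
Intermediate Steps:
k(I) = √(1 + I) (k(I) = √(I + 1) = √(1 + I))
o = -I (o = -√(1 - 2) = -√(-1) = -I ≈ -1.0*I)
q = -1477
W(J, v) = -15 + 21*I (W(J, v) = -15 - I*(-21) = -15 + 21*I)
W(q, C(-33)) - 1*319391 = (-15 + 21*I) - 1*319391 = (-15 + 21*I) - 319391 = -319406 + 21*I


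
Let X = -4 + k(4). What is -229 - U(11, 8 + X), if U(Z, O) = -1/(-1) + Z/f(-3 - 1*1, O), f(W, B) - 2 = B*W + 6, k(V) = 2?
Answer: -3669/16 ≈ -229.31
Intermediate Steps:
f(W, B) = 8 + B*W (f(W, B) = 2 + (B*W + 6) = 2 + (6 + B*W) = 8 + B*W)
X = -2 (X = -4 + 2 = -2)
U(Z, O) = 1 + Z/(8 - 4*O) (U(Z, O) = -1/(-1) + Z/(8 + O*(-3 - 1*1)) = -1*(-1) + Z/(8 + O*(-3 - 1)) = 1 + Z/(8 + O*(-4)) = 1 + Z/(8 - 4*O))
-229 - U(11, 8 + X) = -229 - (2 - (8 - 2) + (¼)*11)/(2 - (8 - 2)) = -229 - (2 - 1*6 + 11/4)/(2 - 1*6) = -229 - (2 - 6 + 11/4)/(2 - 6) = -229 - (-5)/((-4)*4) = -229 - (-1)*(-5)/(4*4) = -229 - 1*5/16 = -229 - 5/16 = -3669/16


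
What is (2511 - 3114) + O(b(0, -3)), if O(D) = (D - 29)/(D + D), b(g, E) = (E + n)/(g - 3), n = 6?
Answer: -588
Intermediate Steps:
b(g, E) = (6 + E)/(-3 + g) (b(g, E) = (E + 6)/(g - 3) = (6 + E)/(-3 + g))
O(D) = (-29 + D)/(2*D) (O(D) = (-29 + D)/((2*D)) = (-29 + D)*(1/(2*D)) = (-29 + D)/(2*D))
(2511 - 3114) + O(b(0, -3)) = (2511 - 3114) + (-29 + (6 - 3)/(-3 + 0))/(2*(((6 - 3)/(-3 + 0)))) = -603 + (-29 + 3/(-3))/(2*((3/(-3)))) = -603 + (-29 - ⅓*3)/(2*((-⅓*3))) = -603 + (½)*(-29 - 1)/(-1) = -603 + (½)*(-1)*(-30) = -603 + 15 = -588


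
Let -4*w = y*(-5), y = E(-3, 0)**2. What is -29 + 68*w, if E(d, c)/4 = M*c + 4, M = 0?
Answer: 21731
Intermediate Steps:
E(d, c) = 16 (E(d, c) = 4*(0*c + 4) = 4*(0 + 4) = 4*4 = 16)
y = 256 (y = 16**2 = 256)
w = 320 (w = -64*(-5) = -1/4*(-1280) = 320)
-29 + 68*w = -29 + 68*320 = -29 + 21760 = 21731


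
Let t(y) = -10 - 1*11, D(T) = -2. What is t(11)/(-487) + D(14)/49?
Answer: 55/23863 ≈ 0.0023048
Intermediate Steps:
t(y) = -21 (t(y) = -10 - 11 = -21)
t(11)/(-487) + D(14)/49 = -21/(-487) - 2/49 = -21*(-1/487) - 2*1/49 = 21/487 - 2/49 = 55/23863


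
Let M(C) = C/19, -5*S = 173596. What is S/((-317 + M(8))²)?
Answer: -62668156/180901125 ≈ -0.34642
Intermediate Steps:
S = -173596/5 (S = -⅕*173596 = -173596/5 ≈ -34719.)
M(C) = C/19 (M(C) = C*(1/19) = C/19)
S/((-317 + M(8))²) = -173596/(5*(-317 + (1/19)*8)²) = -173596/(5*(-317 + 8/19)²) = -173596/(5*((-6015/19)²)) = -173596/(5*36180225/361) = -173596/5*361/36180225 = -62668156/180901125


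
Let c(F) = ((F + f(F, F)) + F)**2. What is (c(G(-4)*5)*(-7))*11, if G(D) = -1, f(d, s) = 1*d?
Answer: -17325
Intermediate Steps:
f(d, s) = d
c(F) = 9*F**2 (c(F) = ((F + F) + F)**2 = (2*F + F)**2 = (3*F)**2 = 9*F**2)
(c(G(-4)*5)*(-7))*11 = ((9*(-1*5)**2)*(-7))*11 = ((9*(-5)**2)*(-7))*11 = ((9*25)*(-7))*11 = (225*(-7))*11 = -1575*11 = -17325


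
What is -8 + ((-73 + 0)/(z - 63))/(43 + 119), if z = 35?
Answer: -36215/4536 ≈ -7.9839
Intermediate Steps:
-8 + ((-73 + 0)/(z - 63))/(43 + 119) = -8 + ((-73 + 0)/(35 - 63))/(43 + 119) = -8 - 73/(-28)/162 = -8 - 73*(-1/28)*(1/162) = -8 + (73/28)*(1/162) = -8 + 73/4536 = -36215/4536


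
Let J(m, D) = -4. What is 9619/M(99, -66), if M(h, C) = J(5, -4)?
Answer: -9619/4 ≈ -2404.8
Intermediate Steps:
M(h, C) = -4
9619/M(99, -66) = 9619/(-4) = 9619*(-¼) = -9619/4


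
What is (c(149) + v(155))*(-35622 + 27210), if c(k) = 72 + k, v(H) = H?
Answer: -3162912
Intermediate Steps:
(c(149) + v(155))*(-35622 + 27210) = ((72 + 149) + 155)*(-35622 + 27210) = (221 + 155)*(-8412) = 376*(-8412) = -3162912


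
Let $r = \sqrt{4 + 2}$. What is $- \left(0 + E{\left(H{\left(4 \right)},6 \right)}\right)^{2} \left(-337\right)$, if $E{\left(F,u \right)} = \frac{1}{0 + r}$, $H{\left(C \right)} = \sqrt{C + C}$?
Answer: $\frac{337}{6} \approx 56.167$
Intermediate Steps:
$r = \sqrt{6} \approx 2.4495$
$H{\left(C \right)} = \sqrt{2} \sqrt{C}$ ($H{\left(C \right)} = \sqrt{2 C} = \sqrt{2} \sqrt{C}$)
$E{\left(F,u \right)} = \frac{\sqrt{6}}{6}$ ($E{\left(F,u \right)} = \frac{1}{0 + \sqrt{6}} = \frac{1}{\sqrt{6}} = \frac{\sqrt{6}}{6}$)
$- \left(0 + E{\left(H{\left(4 \right)},6 \right)}\right)^{2} \left(-337\right) = - \left(0 + \frac{\sqrt{6}}{6}\right)^{2} \left(-337\right) = - \left(\frac{\sqrt{6}}{6}\right)^{2} \left(-337\right) = - \frac{-337}{6} = \left(-1\right) \left(- \frac{337}{6}\right) = \frac{337}{6}$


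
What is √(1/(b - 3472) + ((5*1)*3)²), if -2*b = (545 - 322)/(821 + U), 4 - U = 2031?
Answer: 3*√1753195563855437/8374241 ≈ 15.000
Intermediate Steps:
U = -2027 (U = 4 - 1*2031 = 4 - 2031 = -2027)
b = 223/2412 (b = -(545 - 322)/(2*(821 - 2027)) = -223/(2*(-1206)) = -223*(-1)/(2*1206) = -½*(-223/1206) = 223/2412 ≈ 0.092454)
√(1/(b - 3472) + ((5*1)*3)²) = √(1/(223/2412 - 3472) + ((5*1)*3)²) = √(1/(-8374241/2412) + (5*3)²) = √(-2412/8374241 + 15²) = √(-2412/8374241 + 225) = √(1884201813/8374241) = 3*√1753195563855437/8374241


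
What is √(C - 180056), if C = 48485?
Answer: 3*I*√14619 ≈ 362.73*I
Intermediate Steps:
√(C - 180056) = √(48485 - 180056) = √(-131571) = 3*I*√14619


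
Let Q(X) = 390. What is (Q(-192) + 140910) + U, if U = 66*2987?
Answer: 338442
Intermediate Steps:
U = 197142
(Q(-192) + 140910) + U = (390 + 140910) + 197142 = 141300 + 197142 = 338442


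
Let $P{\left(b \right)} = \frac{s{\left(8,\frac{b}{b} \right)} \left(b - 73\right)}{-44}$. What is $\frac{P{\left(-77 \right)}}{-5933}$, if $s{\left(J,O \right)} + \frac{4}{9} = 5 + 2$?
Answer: $- \frac{1475}{391578} \approx -0.0037668$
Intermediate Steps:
$s{\left(J,O \right)} = \frac{59}{9}$ ($s{\left(J,O \right)} = - \frac{4}{9} + \left(5 + 2\right) = - \frac{4}{9} + 7 = \frac{59}{9}$)
$P{\left(b \right)} = \frac{4307}{396} - \frac{59 b}{396}$ ($P{\left(b \right)} = \frac{\frac{59}{9} \left(b - 73\right)}{-44} = \frac{59 \left(-73 + b\right)}{9} \left(- \frac{1}{44}\right) = \left(- \frac{4307}{9} + \frac{59 b}{9}\right) \left(- \frac{1}{44}\right) = \frac{4307}{396} - \frac{59 b}{396}$)
$\frac{P{\left(-77 \right)}}{-5933} = \frac{\frac{4307}{396} - - \frac{413}{36}}{-5933} = \left(\frac{4307}{396} + \frac{413}{36}\right) \left(- \frac{1}{5933}\right) = \frac{1475}{66} \left(- \frac{1}{5933}\right) = - \frac{1475}{391578}$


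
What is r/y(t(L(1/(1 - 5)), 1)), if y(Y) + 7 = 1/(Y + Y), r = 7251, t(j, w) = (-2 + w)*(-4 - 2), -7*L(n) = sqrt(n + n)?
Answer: -87012/83 ≈ -1048.3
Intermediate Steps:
L(n) = -sqrt(2)*sqrt(n)/7 (L(n) = -sqrt(n + n)/7 = -sqrt(2)*sqrt(n)/7)
t(j, w) = 12 - 6*w (t(j, w) = (-2 + w)*(-6) = 12 - 6*w)
y(Y) = -7 + 1/(2*Y) (y(Y) = -7 + 1/(Y + Y) = -7 + 1/(2*Y))
r/y(t(L(1/(1 - 5)), 1)) = 7251/(-7 + 1/(2*(12 - 6*1))) = 7251/(-7 + 1/(2*(12 - 6))) = 7251/(-7 + (1/2)/6) = 7251/(-7 + (1/2)*(1/6)) = 7251/(-7 + 1/12) = 7251/(-83/12) = 7251*(-12/83) = -87012/83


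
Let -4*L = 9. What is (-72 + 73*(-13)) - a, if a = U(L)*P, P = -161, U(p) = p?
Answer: -5533/4 ≈ -1383.3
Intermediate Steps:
L = -9/4 (L = -¼*9 = -9/4 ≈ -2.2500)
a = 1449/4 (a = -9/4*(-161) = 1449/4 ≈ 362.25)
(-72 + 73*(-13)) - a = (-72 + 73*(-13)) - 1*1449/4 = (-72 - 949) - 1449/4 = -1021 - 1449/4 = -5533/4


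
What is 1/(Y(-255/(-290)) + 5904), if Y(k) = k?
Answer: 58/342483 ≈ 0.00016935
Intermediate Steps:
1/(Y(-255/(-290)) + 5904) = 1/(-255/(-290) + 5904) = 1/(-255*(-1/290) + 5904) = 1/(51/58 + 5904) = 1/(342483/58) = 58/342483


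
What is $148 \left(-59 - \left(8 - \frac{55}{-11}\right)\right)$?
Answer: $-10656$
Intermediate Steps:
$148 \left(-59 - \left(8 - \frac{55}{-11}\right)\right) = 148 \left(-59 + \left(-8 + 55 \left(- \frac{1}{11}\right)\right)\right) = 148 \left(-59 - 13\right) = 148 \left(-72\right) = -10656$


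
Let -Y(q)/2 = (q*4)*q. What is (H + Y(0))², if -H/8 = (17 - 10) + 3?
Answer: 6400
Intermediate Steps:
Y(q) = -8*q² (Y(q) = -2*q*4*q = -2*4*q*q = -8*q²)
H = -80 (H = -8*((17 - 10) + 3) = -8*(7 + 3) = -8*10 = -80)
(H + Y(0))² = (-80 - 8*0²)² = (-80 - 8*0)² = (-80 + 0)² = (-80)² = 6400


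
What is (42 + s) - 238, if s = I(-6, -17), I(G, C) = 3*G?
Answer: -214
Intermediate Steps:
s = -18 (s = 3*(-6) = -18)
(42 + s) - 238 = (42 - 18) - 238 = 24 - 238 = -214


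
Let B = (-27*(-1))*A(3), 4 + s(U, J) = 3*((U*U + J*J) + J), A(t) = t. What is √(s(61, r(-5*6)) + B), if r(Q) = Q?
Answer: 5*√554 ≈ 117.69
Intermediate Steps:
s(U, J) = -4 + 3*J + 3*J² + 3*U² (s(U, J) = -4 + 3*((U*U + J*J) + J) = -4 + 3*((U² + J²) + J) = -4 + 3*((J² + U²) + J) = -4 + 3*(J + J² + U²) = -4 + (3*J + 3*J² + 3*U²) = -4 + 3*J + 3*J² + 3*U²)
B = 81 (B = -27*(-1)*3 = 27*3 = 81)
√(s(61, r(-5*6)) + B) = √((-4 + 3*(-5*6) + 3*(-5*6)² + 3*61²) + 81) = √((-4 + 3*(-30) + 3*(-30)² + 3*3721) + 81) = √((-4 - 90 + 3*900 + 11163) + 81) = √((-4 - 90 + 2700 + 11163) + 81) = √(13769 + 81) = √13850 = 5*√554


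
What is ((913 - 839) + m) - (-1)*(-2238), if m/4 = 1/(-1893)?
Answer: -4096456/1893 ≈ -2164.0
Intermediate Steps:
m = -4/1893 (m = 4/(-1893) = 4*(-1/1893) = -4/1893 ≈ -0.0021130)
((913 - 839) + m) - (-1)*(-2238) = ((913 - 839) - 4/1893) - (-1)*(-2238) = (74 - 4/1893) - 1*2238 = 140078/1893 - 2238 = -4096456/1893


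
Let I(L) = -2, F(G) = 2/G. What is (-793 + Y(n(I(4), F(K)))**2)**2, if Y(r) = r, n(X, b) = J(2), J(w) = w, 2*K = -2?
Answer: 622521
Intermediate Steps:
K = -1 (K = (1/2)*(-2) = -1)
n(X, b) = 2
(-793 + Y(n(I(4), F(K)))**2)**2 = (-793 + 2**2)**2 = (-793 + 4)**2 = (-789)**2 = 622521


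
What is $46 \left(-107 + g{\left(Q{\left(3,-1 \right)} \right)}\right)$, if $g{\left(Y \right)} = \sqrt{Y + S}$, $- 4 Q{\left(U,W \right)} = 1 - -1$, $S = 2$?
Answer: $-4922 + 23 \sqrt{6} \approx -4865.7$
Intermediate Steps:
$Q{\left(U,W \right)} = - \frac{1}{2}$ ($Q{\left(U,W \right)} = - \frac{1 - -1}{4} = - \frac{1 + 1}{4} = \left(- \frac{1}{4}\right) 2 = - \frac{1}{2}$)
$g{\left(Y \right)} = \sqrt{2 + Y}$ ($g{\left(Y \right)} = \sqrt{Y + 2} = \sqrt{2 + Y}$)
$46 \left(-107 + g{\left(Q{\left(3,-1 \right)} \right)}\right) = 46 \left(-107 + \sqrt{2 - \frac{1}{2}}\right) = 46 \left(-107 + \sqrt{\frac{3}{2}}\right) = 46 \left(-107 + \frac{\sqrt{6}}{2}\right) = -4922 + 23 \sqrt{6}$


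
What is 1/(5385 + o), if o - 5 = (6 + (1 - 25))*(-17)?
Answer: 1/5696 ≈ 0.00017556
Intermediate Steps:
o = 311 (o = 5 + (6 + (1 - 25))*(-17) = 5 + (6 - 24)*(-17) = 5 - 18*(-17) = 5 + 306 = 311)
1/(5385 + o) = 1/(5385 + 311) = 1/5696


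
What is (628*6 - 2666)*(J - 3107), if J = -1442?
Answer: -5012998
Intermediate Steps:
(628*6 - 2666)*(J - 3107) = (628*6 - 2666)*(-1442 - 3107) = (3768 - 2666)*(-4549) = 1102*(-4549) = -5012998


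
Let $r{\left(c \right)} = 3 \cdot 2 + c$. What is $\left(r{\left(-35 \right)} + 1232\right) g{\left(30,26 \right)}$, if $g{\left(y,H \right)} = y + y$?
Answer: $72180$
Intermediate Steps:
$r{\left(c \right)} = 6 + c$
$g{\left(y,H \right)} = 2 y$
$\left(r{\left(-35 \right)} + 1232\right) g{\left(30,26 \right)} = \left(\left(6 - 35\right) + 1232\right) 2 \cdot 30 = \left(-29 + 1232\right) 60 = 1203 \cdot 60 = 72180$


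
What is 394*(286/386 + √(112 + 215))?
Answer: 56342/193 + 394*√327 ≈ 7416.7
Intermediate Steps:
394*(286/386 + √(112 + 215)) = 394*(286*(1/386) + √327) = 394*(143/193 + √327) = 56342/193 + 394*√327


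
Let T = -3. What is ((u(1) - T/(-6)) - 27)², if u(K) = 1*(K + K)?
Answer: 2601/4 ≈ 650.25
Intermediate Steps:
u(K) = 2*K (u(K) = 1*(2*K) = 2*K)
((u(1) - T/(-6)) - 27)² = ((2*1 - (-3)/(-6)) - 27)² = ((2 - (-3)*(-1)/6) - 27)² = ((2 - 1*½) - 27)² = ((2 - ½) - 27)² = (3/2 - 27)² = (-51/2)² = 2601/4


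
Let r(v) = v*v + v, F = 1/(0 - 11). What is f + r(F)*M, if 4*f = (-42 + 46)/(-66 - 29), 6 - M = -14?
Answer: -19121/11495 ≈ -1.6634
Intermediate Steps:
F = -1/11 (F = 1/(-11) = -1/11 ≈ -0.090909)
M = 20 (M = 6 - 1*(-14) = 6 + 14 = 20)
f = -1/95 (f = ((-42 + 46)/(-66 - 29))/4 = (4/(-95))/4 = (4*(-1/95))/4 = (¼)*(-4/95) = -1/95 ≈ -0.010526)
r(v) = v + v² (r(v) = v² + v = v + v²)
f + r(F)*M = -1/95 - (1 - 1/11)/11*20 = -1/95 - 1/11*10/11*20 = -1/95 - 10/121*20 = -1/95 - 200/121 = -19121/11495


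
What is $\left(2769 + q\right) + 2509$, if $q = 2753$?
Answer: $8031$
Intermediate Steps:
$\left(2769 + q\right) + 2509 = \left(2769 + 2753\right) + 2509 = 5522 + 2509 = 8031$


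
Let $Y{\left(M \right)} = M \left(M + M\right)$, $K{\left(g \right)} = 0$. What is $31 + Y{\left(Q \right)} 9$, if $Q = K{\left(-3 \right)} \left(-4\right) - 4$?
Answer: $319$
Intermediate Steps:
$Q = -4$ ($Q = 0 \left(-4\right) - 4 = 0 - 4 = -4$)
$Y{\left(M \right)} = 2 M^{2}$ ($Y{\left(M \right)} = M 2 M = 2 M^{2}$)
$31 + Y{\left(Q \right)} 9 = 31 + 2 \left(-4\right)^{2} \cdot 9 = 31 + 2 \cdot 16 \cdot 9 = 31 + 32 \cdot 9 = 31 + 288 = 319$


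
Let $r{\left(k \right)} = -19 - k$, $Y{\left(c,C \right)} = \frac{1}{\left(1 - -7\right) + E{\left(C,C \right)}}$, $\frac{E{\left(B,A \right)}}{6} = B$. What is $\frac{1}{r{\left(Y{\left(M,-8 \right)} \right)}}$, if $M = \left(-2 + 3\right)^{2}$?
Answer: $- \frac{40}{759} \approx -0.052701$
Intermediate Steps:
$E{\left(B,A \right)} = 6 B$
$M = 1$ ($M = 1^{2} = 1$)
$Y{\left(c,C \right)} = \frac{1}{8 + 6 C}$ ($Y{\left(c,C \right)} = \frac{1}{\left(1 - -7\right) + 6 C} = \frac{1}{\left(1 + 7\right) + 6 C} = \frac{1}{8 + 6 C}$)
$\frac{1}{r{\left(Y{\left(M,-8 \right)} \right)}} = \frac{1}{-19 - \frac{1}{2 \left(4 + 3 \left(-8\right)\right)}} = \frac{1}{-19 - \frac{1}{2 \left(4 - 24\right)}} = \frac{1}{-19 - \frac{1}{2 \left(-20\right)}} = \frac{1}{-19 - \frac{1}{2} \left(- \frac{1}{20}\right)} = \frac{1}{-19 - - \frac{1}{40}} = \frac{1}{-19 + \frac{1}{40}} = \frac{1}{- \frac{759}{40}} = - \frac{40}{759}$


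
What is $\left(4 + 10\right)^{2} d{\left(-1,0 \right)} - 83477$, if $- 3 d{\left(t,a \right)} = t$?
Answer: $- \frac{250235}{3} \approx -83412.0$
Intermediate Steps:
$d{\left(t,a \right)} = - \frac{t}{3}$
$\left(4 + 10\right)^{2} d{\left(-1,0 \right)} - 83477 = \left(4 + 10\right)^{2} \left(\left(- \frac{1}{3}\right) \left(-1\right)\right) - 83477 = 14^{2} \cdot \frac{1}{3} - 83477 = 196 \cdot \frac{1}{3} - 83477 = \frac{196}{3} - 83477 = - \frac{250235}{3}$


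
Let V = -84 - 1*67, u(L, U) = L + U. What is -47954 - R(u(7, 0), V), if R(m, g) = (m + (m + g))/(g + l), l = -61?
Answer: -10166385/212 ≈ -47955.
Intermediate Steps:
V = -151 (V = -84 - 67 = -151)
R(m, g) = (g + 2*m)/(-61 + g) (R(m, g) = (m + (m + g))/(g - 61) = (m + (g + m))/(-61 + g) = (g + 2*m)/(-61 + g))
-47954 - R(u(7, 0), V) = -47954 - (-151 + 2*(7 + 0))/(-61 - 151) = -47954 - (-151 + 2*7)/(-212) = -47954 - (-1)*(-151 + 14)/212 = -47954 - (-1)*(-137)/212 = -47954 - 1*137/212 = -47954 - 137/212 = -10166385/212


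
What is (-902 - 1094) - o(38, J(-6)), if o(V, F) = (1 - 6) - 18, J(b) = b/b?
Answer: -1973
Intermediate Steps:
J(b) = 1
o(V, F) = -23 (o(V, F) = -5 - 18 = -23)
(-902 - 1094) - o(38, J(-6)) = (-902 - 1094) - 1*(-23) = -1996 + 23 = -1973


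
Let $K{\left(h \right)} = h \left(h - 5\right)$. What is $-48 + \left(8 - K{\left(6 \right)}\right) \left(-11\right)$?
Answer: $-70$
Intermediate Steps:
$K{\left(h \right)} = h \left(-5 + h\right)$
$-48 + \left(8 - K{\left(6 \right)}\right) \left(-11\right) = -48 + \left(8 - 6 \left(-5 + 6\right)\right) \left(-11\right) = -48 + \left(8 - 6 \cdot 1\right) \left(-11\right) = -48 + \left(8 - 6\right) \left(-11\right) = -48 + 2 \left(-11\right) = -48 - 22 = -70$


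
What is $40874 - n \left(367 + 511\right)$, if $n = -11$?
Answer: $50532$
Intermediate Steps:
$40874 - n \left(367 + 511\right) = 40874 - - 11 \left(367 + 511\right) = 40874 - \left(-11\right) 878 = 40874 - -9658 = 40874 + 9658 = 50532$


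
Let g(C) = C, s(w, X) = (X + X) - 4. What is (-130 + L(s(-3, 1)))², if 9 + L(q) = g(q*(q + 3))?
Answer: 19881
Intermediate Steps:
s(w, X) = -4 + 2*X (s(w, X) = 2*X - 4 = -4 + 2*X)
L(q) = -9 + q*(3 + q) (L(q) = -9 + q*(q + 3) = -9 + q*(3 + q))
(-130 + L(s(-3, 1)))² = (-130 + (-9 + (-4 + 2*1)*(3 + (-4 + 2*1))))² = (-130 + (-9 + (-4 + 2)*(3 + (-4 + 2))))² = (-130 + (-9 - 2*(3 - 2)))² = (-130 + (-9 - 2*1))² = (-130 + (-9 - 2))² = (-130 - 11)² = (-141)² = 19881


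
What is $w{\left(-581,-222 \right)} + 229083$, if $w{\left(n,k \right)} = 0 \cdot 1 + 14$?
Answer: $229097$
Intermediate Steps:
$w{\left(n,k \right)} = 14$ ($w{\left(n,k \right)} = 0 + 14 = 14$)
$w{\left(-581,-222 \right)} + 229083 = 14 + 229083 = 229097$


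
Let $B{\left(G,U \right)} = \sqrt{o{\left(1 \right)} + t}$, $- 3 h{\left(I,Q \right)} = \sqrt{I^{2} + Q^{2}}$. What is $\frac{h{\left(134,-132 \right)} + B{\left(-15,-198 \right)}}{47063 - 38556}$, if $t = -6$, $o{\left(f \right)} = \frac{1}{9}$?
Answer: $- \frac{2 \sqrt{8845}}{25521} + \frac{i \sqrt{53}}{25521} \approx -0.0073702 + 0.00028526 i$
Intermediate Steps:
$o{\left(f \right)} = \frac{1}{9}$
$h{\left(I,Q \right)} = - \frac{\sqrt{I^{2} + Q^{2}}}{3}$
$B{\left(G,U \right)} = \frac{i \sqrt{53}}{3}$ ($B{\left(G,U \right)} = \sqrt{\frac{1}{9} - 6} = \sqrt{- \frac{53}{9}} = \frac{i \sqrt{53}}{3}$)
$\frac{h{\left(134,-132 \right)} + B{\left(-15,-198 \right)}}{47063 - 38556} = \frac{- \frac{\sqrt{134^{2} + \left(-132\right)^{2}}}{3} + \frac{i \sqrt{53}}{3}}{47063 - 38556} = \frac{- \frac{\sqrt{17956 + 17424}}{3} + \frac{i \sqrt{53}}{3}}{8507} = \left(- \frac{\sqrt{35380}}{3} + \frac{i \sqrt{53}}{3}\right) \frac{1}{8507} = \left(- \frac{2 \sqrt{8845}}{3} + \frac{i \sqrt{53}}{3}\right) \frac{1}{8507} = - \frac{2 \sqrt{8845}}{25521} + \frac{i \sqrt{53}}{25521}$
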